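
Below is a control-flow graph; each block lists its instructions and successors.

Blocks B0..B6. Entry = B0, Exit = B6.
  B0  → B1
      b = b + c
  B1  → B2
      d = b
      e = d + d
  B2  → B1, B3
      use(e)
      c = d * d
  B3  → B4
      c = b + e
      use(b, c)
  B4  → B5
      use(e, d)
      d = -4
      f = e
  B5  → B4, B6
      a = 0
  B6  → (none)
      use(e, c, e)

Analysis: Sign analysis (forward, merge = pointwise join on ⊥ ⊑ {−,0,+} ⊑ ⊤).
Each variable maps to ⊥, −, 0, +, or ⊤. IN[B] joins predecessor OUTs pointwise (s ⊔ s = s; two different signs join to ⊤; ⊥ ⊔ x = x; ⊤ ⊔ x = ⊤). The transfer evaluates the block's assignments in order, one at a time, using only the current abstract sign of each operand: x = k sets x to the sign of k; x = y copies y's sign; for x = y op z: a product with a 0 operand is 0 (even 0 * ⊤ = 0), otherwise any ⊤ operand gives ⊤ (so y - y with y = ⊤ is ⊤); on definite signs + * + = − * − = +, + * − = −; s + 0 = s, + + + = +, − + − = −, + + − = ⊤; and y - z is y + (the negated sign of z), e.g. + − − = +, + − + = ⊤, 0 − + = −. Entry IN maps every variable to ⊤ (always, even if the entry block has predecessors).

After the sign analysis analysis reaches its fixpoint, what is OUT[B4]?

Answer: {a: ⊤, b: ⊤, c: ⊤, d: -, e: ⊤, f: ⊤}

Working:
Converged values:
  B0:   IN=(all ⊤)   OUT=(all ⊤)
  B1:   IN=(all ⊤)   OUT=(all ⊤)
  B2:   IN=(all ⊤)   OUT=(all ⊤)
  B3:   IN=(all ⊤)   OUT=(all ⊤)
  B4:   IN=(all ⊤)   OUT={d:-; rest ⊤}
  B5:   IN={d:-; rest ⊤}   OUT={a:0, d:-; rest ⊤}
  B6:   IN={a:0, d:-; rest ⊤}   OUT={a:0, d:-; rest ⊤}

Merge at B4: IN[B4] = OUT[B3] ⊔ OUT[B5] = {a: ⊤, b: ⊤, c: ⊤, d: ⊤, e: ⊤, f: ⊤}
Applying B4's transfer function to that IN value gives OUT[B4] (row B4 above).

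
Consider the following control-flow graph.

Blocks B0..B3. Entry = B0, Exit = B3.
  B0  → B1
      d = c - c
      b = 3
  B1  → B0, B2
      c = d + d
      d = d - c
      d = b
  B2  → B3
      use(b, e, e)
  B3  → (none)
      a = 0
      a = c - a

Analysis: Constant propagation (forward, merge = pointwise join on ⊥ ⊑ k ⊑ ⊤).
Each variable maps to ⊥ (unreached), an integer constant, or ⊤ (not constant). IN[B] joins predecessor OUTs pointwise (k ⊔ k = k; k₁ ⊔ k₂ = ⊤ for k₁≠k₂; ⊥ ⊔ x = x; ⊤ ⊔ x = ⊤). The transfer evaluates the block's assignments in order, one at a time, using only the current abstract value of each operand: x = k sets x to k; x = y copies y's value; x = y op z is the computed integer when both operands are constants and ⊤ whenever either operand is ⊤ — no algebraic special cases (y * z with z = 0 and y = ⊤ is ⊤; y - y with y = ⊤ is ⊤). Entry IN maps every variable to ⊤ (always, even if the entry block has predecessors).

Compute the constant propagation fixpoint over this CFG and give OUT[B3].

Answer: {a: ⊤, b: 3, c: ⊤, d: 3, e: ⊤, f: ⊤}

Working:
Fixpoint table:
  B0: | IN=(all ⊤) | OUT={b:3; rest ⊤}
  B1: | IN={b:3; rest ⊤} | OUT={b:3, d:3; rest ⊤}
  B2: | IN={b:3, d:3; rest ⊤} | OUT={b:3, d:3; rest ⊤}
  B3: | IN={b:3, d:3; rest ⊤} | OUT={b:3, d:3; rest ⊤}

Merge at B3: IN[B3] = OUT[B2] = {a: ⊤, b: 3, c: ⊤, d: 3, e: ⊤, f: ⊤}
Applying B3's transfer function to that IN value gives OUT[B3] (row B3 above).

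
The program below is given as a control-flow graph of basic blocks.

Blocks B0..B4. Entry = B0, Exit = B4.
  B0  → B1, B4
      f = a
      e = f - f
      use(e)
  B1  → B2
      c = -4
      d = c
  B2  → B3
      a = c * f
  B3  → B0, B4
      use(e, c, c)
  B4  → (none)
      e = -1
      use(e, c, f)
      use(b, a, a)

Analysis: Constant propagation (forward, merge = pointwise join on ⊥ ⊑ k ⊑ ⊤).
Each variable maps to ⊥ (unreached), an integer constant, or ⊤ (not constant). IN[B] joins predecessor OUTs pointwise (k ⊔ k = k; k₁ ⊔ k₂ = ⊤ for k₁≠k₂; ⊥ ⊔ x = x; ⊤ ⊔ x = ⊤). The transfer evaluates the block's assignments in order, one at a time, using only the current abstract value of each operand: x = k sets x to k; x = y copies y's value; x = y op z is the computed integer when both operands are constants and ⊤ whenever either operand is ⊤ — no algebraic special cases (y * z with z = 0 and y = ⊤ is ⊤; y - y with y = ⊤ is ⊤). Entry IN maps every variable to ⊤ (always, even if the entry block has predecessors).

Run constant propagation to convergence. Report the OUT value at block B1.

Answer: {a: ⊤, b: ⊤, c: -4, d: -4, e: ⊤, f: ⊤}

Trace:
Fixpoint table:
  B0:  IN=(all ⊤)  OUT=(all ⊤)
  B1:  IN=(all ⊤)  OUT={c:-4, d:-4; rest ⊤}
  B2:  IN={c:-4, d:-4; rest ⊤}  OUT={c:-4, d:-4; rest ⊤}
  B3:  IN={c:-4, d:-4; rest ⊤}  OUT={c:-4, d:-4; rest ⊤}
  B4:  IN=(all ⊤)  OUT={e:-1; rest ⊤}

Merge at B1: IN[B1] = OUT[B0] = {a: ⊤, b: ⊤, c: ⊤, d: ⊤, e: ⊤, f: ⊤}
Applying B1's transfer function to that IN value gives OUT[B1] (row B1 above).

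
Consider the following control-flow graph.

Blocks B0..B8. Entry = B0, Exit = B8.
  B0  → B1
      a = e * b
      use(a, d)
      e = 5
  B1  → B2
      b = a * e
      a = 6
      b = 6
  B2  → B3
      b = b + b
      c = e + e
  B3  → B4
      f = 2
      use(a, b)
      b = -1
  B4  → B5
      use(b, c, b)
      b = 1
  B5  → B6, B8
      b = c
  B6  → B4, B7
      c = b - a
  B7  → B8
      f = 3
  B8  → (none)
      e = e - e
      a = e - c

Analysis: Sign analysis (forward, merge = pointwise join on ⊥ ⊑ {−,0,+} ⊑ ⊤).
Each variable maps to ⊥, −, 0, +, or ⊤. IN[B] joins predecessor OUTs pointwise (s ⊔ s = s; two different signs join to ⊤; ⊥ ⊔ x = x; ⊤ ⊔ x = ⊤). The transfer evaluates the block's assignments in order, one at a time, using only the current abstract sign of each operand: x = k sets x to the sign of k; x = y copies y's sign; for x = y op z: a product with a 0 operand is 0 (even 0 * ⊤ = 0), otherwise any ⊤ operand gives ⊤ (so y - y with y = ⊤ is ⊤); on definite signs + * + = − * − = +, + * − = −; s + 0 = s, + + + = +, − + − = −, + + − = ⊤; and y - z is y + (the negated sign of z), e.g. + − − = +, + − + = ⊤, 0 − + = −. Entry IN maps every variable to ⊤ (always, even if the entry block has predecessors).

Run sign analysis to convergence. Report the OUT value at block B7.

Answer: {a: +, b: ⊤, c: ⊤, d: ⊤, e: +, f: +}

Trace:
Converged values:
  B0:  IN=(all ⊤)  OUT={e:+; rest ⊤}
  B1:  IN={e:+; rest ⊤}  OUT={a:+, b:+, e:+; rest ⊤}
  B2:  IN={a:+, b:+, e:+; rest ⊤}  OUT={a:+, b:+, c:+, e:+; rest ⊤}
  B3:  IN={a:+, b:+, c:+, e:+; rest ⊤}  OUT={a:+, b:-, c:+, e:+, f:+; rest ⊤}
  B4:  IN={a:+, e:+, f:+; rest ⊤}  OUT={a:+, b:+, e:+, f:+; rest ⊤}
  B5:  IN={a:+, b:+, e:+, f:+; rest ⊤}  OUT={a:+, e:+, f:+; rest ⊤}
  B6:  IN={a:+, e:+, f:+; rest ⊤}  OUT={a:+, e:+, f:+; rest ⊤}
  B7:  IN={a:+, e:+, f:+; rest ⊤}  OUT={a:+, e:+, f:+; rest ⊤}
  B8:  IN={a:+, e:+, f:+; rest ⊤}  OUT={f:+; rest ⊤}

Merge at B7: IN[B7] = OUT[B6] = {a: +, b: ⊤, c: ⊤, d: ⊤, e: +, f: +}
Applying B7's transfer function to that IN value gives OUT[B7] (row B7 above).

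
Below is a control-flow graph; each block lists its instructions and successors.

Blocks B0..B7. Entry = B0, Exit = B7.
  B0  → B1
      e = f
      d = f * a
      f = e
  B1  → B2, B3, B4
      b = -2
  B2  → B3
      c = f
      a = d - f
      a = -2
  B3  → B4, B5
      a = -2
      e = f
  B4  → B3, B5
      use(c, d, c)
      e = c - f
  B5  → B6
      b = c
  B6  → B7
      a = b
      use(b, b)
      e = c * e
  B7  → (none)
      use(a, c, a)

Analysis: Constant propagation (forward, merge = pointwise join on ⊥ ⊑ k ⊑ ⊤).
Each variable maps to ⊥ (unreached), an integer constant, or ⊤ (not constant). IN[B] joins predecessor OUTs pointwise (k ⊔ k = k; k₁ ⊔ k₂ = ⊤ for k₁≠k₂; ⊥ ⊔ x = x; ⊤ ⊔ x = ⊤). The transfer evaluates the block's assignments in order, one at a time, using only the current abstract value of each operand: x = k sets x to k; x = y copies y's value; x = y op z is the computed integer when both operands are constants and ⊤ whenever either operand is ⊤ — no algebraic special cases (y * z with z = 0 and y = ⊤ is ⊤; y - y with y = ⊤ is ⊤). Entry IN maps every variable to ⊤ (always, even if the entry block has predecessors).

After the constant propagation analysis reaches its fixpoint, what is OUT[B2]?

Answer: {a: -2, b: -2, c: ⊤, d: ⊤, e: ⊤, f: ⊤}

Derivation:
Per-block solution:
  B0:  IN=(all ⊤)  OUT=(all ⊤)
  B1:  IN=(all ⊤)  OUT={b:-2; rest ⊤}
  B2:  IN={b:-2; rest ⊤}  OUT={a:-2, b:-2; rest ⊤}
  B3:  IN={b:-2; rest ⊤}  OUT={a:-2, b:-2; rest ⊤}
  B4:  IN={b:-2; rest ⊤}  OUT={b:-2; rest ⊤}
  B5:  IN={b:-2; rest ⊤}  OUT=(all ⊤)
  B6:  IN=(all ⊤)  OUT=(all ⊤)
  B7:  IN=(all ⊤)  OUT=(all ⊤)

Merge at B2: IN[B2] = OUT[B1] = {a: ⊤, b: -2, c: ⊤, d: ⊤, e: ⊤, f: ⊤}
Applying B2's transfer function to that IN value gives OUT[B2] (row B2 above).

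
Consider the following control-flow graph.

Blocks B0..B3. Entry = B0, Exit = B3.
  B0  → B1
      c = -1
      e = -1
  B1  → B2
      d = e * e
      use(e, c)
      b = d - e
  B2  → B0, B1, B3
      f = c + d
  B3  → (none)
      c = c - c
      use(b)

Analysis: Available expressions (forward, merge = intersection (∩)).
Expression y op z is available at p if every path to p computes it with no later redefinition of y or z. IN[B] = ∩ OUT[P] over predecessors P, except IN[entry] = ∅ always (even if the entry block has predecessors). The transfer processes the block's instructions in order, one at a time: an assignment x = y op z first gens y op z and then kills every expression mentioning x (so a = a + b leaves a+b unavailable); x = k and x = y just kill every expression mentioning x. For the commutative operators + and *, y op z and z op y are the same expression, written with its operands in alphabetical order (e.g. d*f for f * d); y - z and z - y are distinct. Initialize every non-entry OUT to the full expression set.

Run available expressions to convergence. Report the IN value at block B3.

Answer: {c+d, d-e, e*e}

Trace:
Converged values:
  B0: | IN={} | OUT={}
  B1: | IN={} | OUT={d-e, e*e}
  B2: | IN={d-e, e*e} | OUT={c+d, d-e, e*e}
  B3: | IN={c+d, d-e, e*e} | OUT={d-e, e*e}

Merge at B3: IN[B3] = OUT[B2] = {c+d, d-e, e*e}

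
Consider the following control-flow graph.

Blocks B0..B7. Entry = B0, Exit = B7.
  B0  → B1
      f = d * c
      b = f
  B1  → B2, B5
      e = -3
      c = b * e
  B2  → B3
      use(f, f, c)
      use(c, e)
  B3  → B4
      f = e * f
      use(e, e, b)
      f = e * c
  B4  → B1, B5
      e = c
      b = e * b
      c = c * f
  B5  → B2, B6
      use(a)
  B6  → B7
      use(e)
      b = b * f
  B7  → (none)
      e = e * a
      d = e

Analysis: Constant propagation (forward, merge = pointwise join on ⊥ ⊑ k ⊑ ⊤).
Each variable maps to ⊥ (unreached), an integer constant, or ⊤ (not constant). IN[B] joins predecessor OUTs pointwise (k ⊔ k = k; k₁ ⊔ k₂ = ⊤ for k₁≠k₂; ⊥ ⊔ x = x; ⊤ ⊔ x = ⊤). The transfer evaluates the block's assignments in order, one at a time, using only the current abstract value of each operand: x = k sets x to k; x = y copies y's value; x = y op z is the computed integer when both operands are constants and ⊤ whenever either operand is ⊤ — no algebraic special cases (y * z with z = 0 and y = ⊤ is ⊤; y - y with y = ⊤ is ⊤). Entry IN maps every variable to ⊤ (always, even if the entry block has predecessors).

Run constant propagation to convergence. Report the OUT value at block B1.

Answer: {a: ⊤, b: ⊤, c: ⊤, d: ⊤, e: -3, f: ⊤}

Working:
Per-block solution:
  B0: | IN=(all ⊤) | OUT=(all ⊤)
  B1: | IN=(all ⊤) | OUT={e:-3; rest ⊤}
  B2: | IN=(all ⊤) | OUT=(all ⊤)
  B3: | IN=(all ⊤) | OUT=(all ⊤)
  B4: | IN=(all ⊤) | OUT=(all ⊤)
  B5: | IN=(all ⊤) | OUT=(all ⊤)
  B6: | IN=(all ⊤) | OUT=(all ⊤)
  B7: | IN=(all ⊤) | OUT=(all ⊤)

Merge at B1: IN[B1] = OUT[B0] ⊔ OUT[B4] = {a: ⊤, b: ⊤, c: ⊤, d: ⊤, e: ⊤, f: ⊤}
Applying B1's transfer function to that IN value gives OUT[B1] (row B1 above).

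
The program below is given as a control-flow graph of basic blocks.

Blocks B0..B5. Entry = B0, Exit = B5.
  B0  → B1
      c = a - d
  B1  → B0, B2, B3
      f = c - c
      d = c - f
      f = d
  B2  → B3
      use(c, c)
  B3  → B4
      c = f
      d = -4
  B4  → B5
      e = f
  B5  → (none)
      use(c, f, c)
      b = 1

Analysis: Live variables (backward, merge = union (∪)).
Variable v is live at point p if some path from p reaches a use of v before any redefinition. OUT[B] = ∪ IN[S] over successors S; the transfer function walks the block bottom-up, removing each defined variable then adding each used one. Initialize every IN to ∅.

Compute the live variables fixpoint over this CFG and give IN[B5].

Per-block solution:
  B0: | IN={a, d} | OUT={a, c}
  B1: | IN={a, c} | OUT={a, c, d, f}
  B2: | IN={c, f} | OUT={f}
  B3: | IN={f} | OUT={c, f}
  B4: | IN={c, f} | OUT={c, f}
  B5: | IN={c, f} | OUT={}

B5 is the boundary node: OUT[B5] = {}
Applying B5's transfer function to that OUT value gives IN[B5] (row B5 above).

Answer: {c, f}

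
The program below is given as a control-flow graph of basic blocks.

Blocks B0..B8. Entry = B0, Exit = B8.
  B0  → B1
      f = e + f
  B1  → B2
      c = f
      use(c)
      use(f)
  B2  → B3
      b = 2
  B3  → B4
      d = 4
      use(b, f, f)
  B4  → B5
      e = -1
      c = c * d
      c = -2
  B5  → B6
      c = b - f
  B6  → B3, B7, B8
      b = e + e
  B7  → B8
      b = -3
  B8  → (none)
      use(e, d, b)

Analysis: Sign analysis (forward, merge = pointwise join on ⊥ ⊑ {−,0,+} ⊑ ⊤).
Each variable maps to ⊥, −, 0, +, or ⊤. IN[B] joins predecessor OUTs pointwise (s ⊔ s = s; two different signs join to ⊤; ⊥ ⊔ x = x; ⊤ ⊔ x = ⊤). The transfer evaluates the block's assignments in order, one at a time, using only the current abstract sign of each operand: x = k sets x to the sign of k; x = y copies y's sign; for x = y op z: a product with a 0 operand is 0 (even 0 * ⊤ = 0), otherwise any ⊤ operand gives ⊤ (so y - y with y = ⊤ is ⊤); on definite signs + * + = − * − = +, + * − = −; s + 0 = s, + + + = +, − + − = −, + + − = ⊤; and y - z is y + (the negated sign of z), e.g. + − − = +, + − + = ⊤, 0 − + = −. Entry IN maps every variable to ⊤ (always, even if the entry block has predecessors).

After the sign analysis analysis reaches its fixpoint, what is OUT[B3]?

Fixpoint table:
  B0:  IN=(all ⊤)  OUT=(all ⊤)
  B1:  IN=(all ⊤)  OUT=(all ⊤)
  B2:  IN=(all ⊤)  OUT={b:+; rest ⊤}
  B3:  IN=(all ⊤)  OUT={d:+; rest ⊤}
  B4:  IN={d:+; rest ⊤}  OUT={c:-, d:+, e:-; rest ⊤}
  B5:  IN={c:-, d:+, e:-; rest ⊤}  OUT={d:+, e:-; rest ⊤}
  B6:  IN={d:+, e:-; rest ⊤}  OUT={b:-, d:+, e:-; rest ⊤}
  B7:  IN={b:-, d:+, e:-; rest ⊤}  OUT={b:-, d:+, e:-; rest ⊤}
  B8:  IN={b:-, d:+, e:-; rest ⊤}  OUT={b:-, d:+, e:-; rest ⊤}

Merge at B3: IN[B3] = OUT[B2] ⊔ OUT[B6] = {a: ⊤, b: ⊤, c: ⊤, d: ⊤, e: ⊤, f: ⊤}
Applying B3's transfer function to that IN value gives OUT[B3] (row B3 above).

Answer: {a: ⊤, b: ⊤, c: ⊤, d: +, e: ⊤, f: ⊤}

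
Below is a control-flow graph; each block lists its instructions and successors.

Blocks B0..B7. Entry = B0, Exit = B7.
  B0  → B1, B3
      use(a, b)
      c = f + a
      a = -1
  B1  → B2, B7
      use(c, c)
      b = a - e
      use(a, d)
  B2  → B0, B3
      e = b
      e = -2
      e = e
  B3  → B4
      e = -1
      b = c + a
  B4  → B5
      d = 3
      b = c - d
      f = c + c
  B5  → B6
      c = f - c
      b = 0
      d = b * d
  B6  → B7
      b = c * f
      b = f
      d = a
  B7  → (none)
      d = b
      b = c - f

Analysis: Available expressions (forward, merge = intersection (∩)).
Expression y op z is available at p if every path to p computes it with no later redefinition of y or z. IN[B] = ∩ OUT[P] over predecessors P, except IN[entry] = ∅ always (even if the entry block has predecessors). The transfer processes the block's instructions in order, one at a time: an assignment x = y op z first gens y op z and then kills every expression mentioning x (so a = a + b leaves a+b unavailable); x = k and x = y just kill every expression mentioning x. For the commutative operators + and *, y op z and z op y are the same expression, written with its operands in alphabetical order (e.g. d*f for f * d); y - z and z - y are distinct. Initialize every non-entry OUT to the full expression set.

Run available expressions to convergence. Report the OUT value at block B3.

Fixpoint table:
  B0:   IN={}   OUT={}
  B1:   IN={}   OUT={a-e}
  B2:   IN={a-e}   OUT={}
  B3:   IN={}   OUT={a+c}
  B4:   IN={a+c}   OUT={a+c, c+c, c-d}
  B5:   IN={a+c, c+c, c-d}   OUT={}
  B6:   IN={}   OUT={c*f}
  B7:   IN={}   OUT={c-f}

Merge at B3: IN[B3] = OUT[B0] ∩ OUT[B2] = {}
Applying B3's transfer function to that IN value gives OUT[B3] (row B3 above).

Answer: {a+c}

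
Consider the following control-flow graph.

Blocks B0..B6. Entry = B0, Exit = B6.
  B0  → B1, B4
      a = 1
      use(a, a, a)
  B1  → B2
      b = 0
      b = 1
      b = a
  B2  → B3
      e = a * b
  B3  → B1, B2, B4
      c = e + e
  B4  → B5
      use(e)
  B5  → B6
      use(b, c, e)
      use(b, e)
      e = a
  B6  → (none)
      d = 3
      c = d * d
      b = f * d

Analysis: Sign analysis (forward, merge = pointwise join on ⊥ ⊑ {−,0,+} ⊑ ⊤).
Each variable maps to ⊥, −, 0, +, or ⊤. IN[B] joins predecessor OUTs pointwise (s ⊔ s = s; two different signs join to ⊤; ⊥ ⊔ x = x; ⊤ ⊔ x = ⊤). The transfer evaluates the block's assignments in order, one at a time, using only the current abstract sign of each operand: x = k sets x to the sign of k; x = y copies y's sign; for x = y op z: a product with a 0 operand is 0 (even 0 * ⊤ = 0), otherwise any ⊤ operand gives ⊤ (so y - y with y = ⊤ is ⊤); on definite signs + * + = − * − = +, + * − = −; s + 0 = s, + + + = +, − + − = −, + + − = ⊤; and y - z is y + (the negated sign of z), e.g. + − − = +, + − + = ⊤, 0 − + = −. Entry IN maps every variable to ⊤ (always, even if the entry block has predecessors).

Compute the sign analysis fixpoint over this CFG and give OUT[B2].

Per-block solution:
  B0: | IN=(all ⊤) | OUT={a:+; rest ⊤}
  B1: | IN={a:+; rest ⊤} | OUT={a:+, b:+; rest ⊤}
  B2: | IN={a:+, b:+; rest ⊤} | OUT={a:+, b:+, e:+; rest ⊤}
  B3: | IN={a:+, b:+, e:+; rest ⊤} | OUT={a:+, b:+, c:+, e:+; rest ⊤}
  B4: | IN={a:+; rest ⊤} | OUT={a:+; rest ⊤}
  B5: | IN={a:+; rest ⊤} | OUT={a:+, e:+; rest ⊤}
  B6: | IN={a:+, e:+; rest ⊤} | OUT={a:+, c:+, d:+, e:+; rest ⊤}

Merge at B2: IN[B2] = OUT[B1] ⊔ OUT[B3] = {a: +, b: +, c: ⊤, d: ⊤, e: ⊤, f: ⊤}
Applying B2's transfer function to that IN value gives OUT[B2] (row B2 above).

Answer: {a: +, b: +, c: ⊤, d: ⊤, e: +, f: ⊤}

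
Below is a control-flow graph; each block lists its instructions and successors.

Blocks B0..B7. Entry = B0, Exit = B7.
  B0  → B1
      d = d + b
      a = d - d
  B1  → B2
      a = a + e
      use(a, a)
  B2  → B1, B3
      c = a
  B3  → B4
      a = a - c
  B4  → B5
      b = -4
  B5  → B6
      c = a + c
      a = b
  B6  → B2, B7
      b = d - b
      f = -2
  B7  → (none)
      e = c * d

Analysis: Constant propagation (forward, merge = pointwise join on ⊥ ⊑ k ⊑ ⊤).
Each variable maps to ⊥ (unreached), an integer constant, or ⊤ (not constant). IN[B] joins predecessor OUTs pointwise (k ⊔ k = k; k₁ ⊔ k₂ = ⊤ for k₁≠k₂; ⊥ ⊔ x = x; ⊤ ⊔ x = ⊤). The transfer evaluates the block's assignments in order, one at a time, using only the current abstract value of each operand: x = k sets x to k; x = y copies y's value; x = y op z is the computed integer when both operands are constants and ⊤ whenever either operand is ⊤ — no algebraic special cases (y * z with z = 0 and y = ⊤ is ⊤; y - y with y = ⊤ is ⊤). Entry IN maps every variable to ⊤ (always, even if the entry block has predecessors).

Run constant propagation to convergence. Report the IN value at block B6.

Answer: {a: -4, b: -4, c: ⊤, d: ⊤, e: ⊤, f: ⊤}

Trace:
Fixpoint table:
  B0: | IN=(all ⊤) | OUT=(all ⊤)
  B1: | IN=(all ⊤) | OUT=(all ⊤)
  B2: | IN=(all ⊤) | OUT=(all ⊤)
  B3: | IN=(all ⊤) | OUT=(all ⊤)
  B4: | IN=(all ⊤) | OUT={b:-4; rest ⊤}
  B5: | IN={b:-4; rest ⊤} | OUT={a:-4, b:-4; rest ⊤}
  B6: | IN={a:-4, b:-4; rest ⊤} | OUT={a:-4, f:-2; rest ⊤}
  B7: | IN={a:-4, f:-2; rest ⊤} | OUT={a:-4, f:-2; rest ⊤}

Merge at B6: IN[B6] = OUT[B5] = {a: -4, b: -4, c: ⊤, d: ⊤, e: ⊤, f: ⊤}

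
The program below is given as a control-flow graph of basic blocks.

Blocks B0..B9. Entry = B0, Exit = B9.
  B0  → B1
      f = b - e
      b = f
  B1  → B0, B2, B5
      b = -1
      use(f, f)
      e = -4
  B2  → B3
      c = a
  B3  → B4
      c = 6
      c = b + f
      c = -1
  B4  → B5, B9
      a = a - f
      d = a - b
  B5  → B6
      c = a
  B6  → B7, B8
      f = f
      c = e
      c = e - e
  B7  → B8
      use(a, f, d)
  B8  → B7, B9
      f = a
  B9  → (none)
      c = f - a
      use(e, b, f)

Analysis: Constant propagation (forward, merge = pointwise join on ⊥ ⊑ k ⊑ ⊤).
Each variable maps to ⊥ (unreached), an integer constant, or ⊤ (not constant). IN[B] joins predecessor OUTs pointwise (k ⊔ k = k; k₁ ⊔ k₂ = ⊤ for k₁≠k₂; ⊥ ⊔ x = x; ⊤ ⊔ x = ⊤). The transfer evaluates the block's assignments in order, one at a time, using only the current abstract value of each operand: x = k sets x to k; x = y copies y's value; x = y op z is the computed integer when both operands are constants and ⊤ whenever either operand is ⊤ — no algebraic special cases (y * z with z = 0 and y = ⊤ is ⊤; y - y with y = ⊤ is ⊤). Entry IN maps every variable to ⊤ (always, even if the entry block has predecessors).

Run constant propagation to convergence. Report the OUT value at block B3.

Converged values:
  B0:  IN=(all ⊤)  OUT=(all ⊤)
  B1:  IN=(all ⊤)  OUT={b:-1, e:-4; rest ⊤}
  B2:  IN={b:-1, e:-4; rest ⊤}  OUT={b:-1, e:-4; rest ⊤}
  B3:  IN={b:-1, e:-4; rest ⊤}  OUT={b:-1, c:-1, e:-4; rest ⊤}
  B4:  IN={b:-1, c:-1, e:-4; rest ⊤}  OUT={b:-1, c:-1, e:-4; rest ⊤}
  B5:  IN={b:-1, e:-4; rest ⊤}  OUT={b:-1, e:-4; rest ⊤}
  B6:  IN={b:-1, e:-4; rest ⊤}  OUT={b:-1, c:0, e:-4; rest ⊤}
  B7:  IN={b:-1, c:0, e:-4; rest ⊤}  OUT={b:-1, c:0, e:-4; rest ⊤}
  B8:  IN={b:-1, c:0, e:-4; rest ⊤}  OUT={b:-1, c:0, e:-4; rest ⊤}
  B9:  IN={b:-1, e:-4; rest ⊤}  OUT={b:-1, e:-4; rest ⊤}

Merge at B3: IN[B3] = OUT[B2] = {a: ⊤, b: -1, c: ⊤, d: ⊤, e: -4, f: ⊤}
Applying B3's transfer function to that IN value gives OUT[B3] (row B3 above).

Answer: {a: ⊤, b: -1, c: -1, d: ⊤, e: -4, f: ⊤}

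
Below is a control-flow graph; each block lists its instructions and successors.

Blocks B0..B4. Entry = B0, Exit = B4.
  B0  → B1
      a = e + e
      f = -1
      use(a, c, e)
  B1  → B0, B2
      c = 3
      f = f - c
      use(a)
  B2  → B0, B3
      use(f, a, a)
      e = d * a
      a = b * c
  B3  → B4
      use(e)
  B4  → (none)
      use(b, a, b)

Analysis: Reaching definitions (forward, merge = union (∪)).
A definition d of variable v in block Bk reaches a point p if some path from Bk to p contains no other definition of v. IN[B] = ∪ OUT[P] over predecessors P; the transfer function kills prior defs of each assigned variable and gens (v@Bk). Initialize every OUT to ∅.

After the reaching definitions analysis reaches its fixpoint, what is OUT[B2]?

Fixpoint table:
  B0: | IN={a@B0, a@B2, c@B1, e@B2, f@B1} | OUT={a@B0, c@B1, e@B2, f@B0}
  B1: | IN={a@B0, c@B1, e@B2, f@B0} | OUT={a@B0, c@B1, e@B2, f@B1}
  B2: | IN={a@B0, c@B1, e@B2, f@B1} | OUT={a@B2, c@B1, e@B2, f@B1}
  B3: | IN={a@B2, c@B1, e@B2, f@B1} | OUT={a@B2, c@B1, e@B2, f@B1}
  B4: | IN={a@B2, c@B1, e@B2, f@B1} | OUT={a@B2, c@B1, e@B2, f@B1}

Merge at B2: IN[B2] = OUT[B1] = {a@B0, c@B1, e@B2, f@B1}
Applying B2's transfer function to that IN value gives OUT[B2] (row B2 above).

Answer: {a@B2, c@B1, e@B2, f@B1}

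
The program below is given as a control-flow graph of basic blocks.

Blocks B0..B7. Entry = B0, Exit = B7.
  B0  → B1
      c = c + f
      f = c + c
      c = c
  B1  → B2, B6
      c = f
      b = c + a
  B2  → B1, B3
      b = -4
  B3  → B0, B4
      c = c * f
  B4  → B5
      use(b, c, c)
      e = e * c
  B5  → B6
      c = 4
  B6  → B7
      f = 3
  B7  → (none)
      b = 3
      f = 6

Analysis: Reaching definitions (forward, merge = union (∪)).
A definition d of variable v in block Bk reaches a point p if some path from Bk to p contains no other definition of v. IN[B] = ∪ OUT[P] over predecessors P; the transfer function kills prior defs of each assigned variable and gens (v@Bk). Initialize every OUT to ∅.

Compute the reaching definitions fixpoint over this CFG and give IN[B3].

Answer: {b@B2, c@B1, f@B0}

Derivation:
Converged values:
  B0: | IN={b@B2, c@B3, f@B0} | OUT={b@B2, c@B0, f@B0}
  B1: | IN={b@B2, c@B0, c@B1, f@B0} | OUT={b@B1, c@B1, f@B0}
  B2: | IN={b@B1, c@B1, f@B0} | OUT={b@B2, c@B1, f@B0}
  B3: | IN={b@B2, c@B1, f@B0} | OUT={b@B2, c@B3, f@B0}
  B4: | IN={b@B2, c@B3, f@B0} | OUT={b@B2, c@B3, e@B4, f@B0}
  B5: | IN={b@B2, c@B3, e@B4, f@B0} | OUT={b@B2, c@B5, e@B4, f@B0}
  B6: | IN={b@B1, b@B2, c@B1, c@B5, e@B4, f@B0} | OUT={b@B1, b@B2, c@B1, c@B5, e@B4, f@B6}
  B7: | IN={b@B1, b@B2, c@B1, c@B5, e@B4, f@B6} | OUT={b@B7, c@B1, c@B5, e@B4, f@B7}

Merge at B3: IN[B3] = OUT[B2] = {b@B2, c@B1, f@B0}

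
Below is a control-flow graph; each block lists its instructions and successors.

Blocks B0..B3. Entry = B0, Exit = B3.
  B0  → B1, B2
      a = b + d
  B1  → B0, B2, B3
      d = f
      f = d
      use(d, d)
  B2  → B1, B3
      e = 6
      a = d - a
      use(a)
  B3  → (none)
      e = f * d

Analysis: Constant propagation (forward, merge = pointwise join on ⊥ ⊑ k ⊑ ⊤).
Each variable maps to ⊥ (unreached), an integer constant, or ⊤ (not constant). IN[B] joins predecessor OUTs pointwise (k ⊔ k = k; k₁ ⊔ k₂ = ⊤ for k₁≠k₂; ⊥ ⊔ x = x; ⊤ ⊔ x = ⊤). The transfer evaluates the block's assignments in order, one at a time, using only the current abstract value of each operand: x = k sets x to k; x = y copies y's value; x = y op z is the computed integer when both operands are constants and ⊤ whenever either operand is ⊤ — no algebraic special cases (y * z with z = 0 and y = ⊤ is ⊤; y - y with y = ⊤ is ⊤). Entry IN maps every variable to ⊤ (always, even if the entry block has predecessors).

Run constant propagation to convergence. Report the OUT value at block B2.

Answer: {a: ⊤, b: ⊤, c: ⊤, d: ⊤, e: 6, f: ⊤}

Trace:
Converged values:
  B0:  IN=(all ⊤)  OUT=(all ⊤)
  B1:  IN=(all ⊤)  OUT=(all ⊤)
  B2:  IN=(all ⊤)  OUT={e:6; rest ⊤}
  B3:  IN=(all ⊤)  OUT=(all ⊤)

Merge at B2: IN[B2] = OUT[B0] ⊔ OUT[B1] = {a: ⊤, b: ⊤, c: ⊤, d: ⊤, e: ⊤, f: ⊤}
Applying B2's transfer function to that IN value gives OUT[B2] (row B2 above).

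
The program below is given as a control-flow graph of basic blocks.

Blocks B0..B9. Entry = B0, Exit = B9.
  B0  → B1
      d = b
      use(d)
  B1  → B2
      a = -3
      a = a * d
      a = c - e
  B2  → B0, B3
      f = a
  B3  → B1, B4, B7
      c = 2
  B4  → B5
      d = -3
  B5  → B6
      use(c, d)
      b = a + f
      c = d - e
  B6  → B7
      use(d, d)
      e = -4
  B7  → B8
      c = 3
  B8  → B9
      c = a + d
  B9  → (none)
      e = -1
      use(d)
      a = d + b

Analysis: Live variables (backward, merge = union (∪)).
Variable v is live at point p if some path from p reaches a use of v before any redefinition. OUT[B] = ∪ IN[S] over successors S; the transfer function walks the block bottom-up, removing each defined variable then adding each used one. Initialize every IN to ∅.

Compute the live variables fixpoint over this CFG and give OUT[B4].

Fixpoint table:
  B0:   IN={b, c, e}   OUT={b, c, d, e}
  B1:   IN={b, c, d, e}   OUT={a, b, c, d, e}
  B2:   IN={a, b, c, d, e}   OUT={a, b, c, d, e, f}
  B3:   IN={a, b, d, e, f}   OUT={a, b, c, d, e, f}
  B4:   IN={a, c, e, f}   OUT={a, c, d, e, f}
  B5:   IN={a, c, d, e, f}   OUT={a, b, d}
  B6:   IN={a, b, d}   OUT={a, b, d}
  B7:   IN={a, b, d}   OUT={a, b, d}
  B8:   IN={a, b, d}   OUT={b, d}
  B9:   IN={b, d}   OUT={}

Merge at B4: OUT[B4] = IN[B5] = {a, c, d, e, f}

Answer: {a, c, d, e, f}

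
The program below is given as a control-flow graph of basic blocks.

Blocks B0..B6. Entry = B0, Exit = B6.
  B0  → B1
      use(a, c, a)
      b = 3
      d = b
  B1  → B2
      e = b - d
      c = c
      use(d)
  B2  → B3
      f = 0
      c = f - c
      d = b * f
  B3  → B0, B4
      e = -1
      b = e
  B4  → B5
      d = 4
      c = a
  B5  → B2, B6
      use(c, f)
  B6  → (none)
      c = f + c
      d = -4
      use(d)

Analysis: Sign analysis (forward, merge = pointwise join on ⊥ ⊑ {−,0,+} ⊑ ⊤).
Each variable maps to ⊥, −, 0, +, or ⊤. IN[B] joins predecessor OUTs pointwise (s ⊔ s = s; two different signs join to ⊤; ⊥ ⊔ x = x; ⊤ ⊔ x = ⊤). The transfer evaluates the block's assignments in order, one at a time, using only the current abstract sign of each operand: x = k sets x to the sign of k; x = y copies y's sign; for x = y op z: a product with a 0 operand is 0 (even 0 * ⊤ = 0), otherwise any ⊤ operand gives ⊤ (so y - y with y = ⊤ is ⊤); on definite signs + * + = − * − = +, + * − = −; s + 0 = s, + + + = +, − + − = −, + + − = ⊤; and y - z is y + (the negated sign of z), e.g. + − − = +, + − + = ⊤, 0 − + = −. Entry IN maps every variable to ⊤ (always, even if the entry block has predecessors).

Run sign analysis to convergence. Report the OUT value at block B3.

Fixpoint table:
  B0:  IN=(all ⊤)  OUT={b:+, d:+; rest ⊤}
  B1:  IN={b:+, d:+; rest ⊤}  OUT={b:+, d:+; rest ⊤}
  B2:  IN={d:+; rest ⊤}  OUT={d:0, f:0; rest ⊤}
  B3:  IN={d:0, f:0; rest ⊤}  OUT={b:-, d:0, e:-, f:0; rest ⊤}
  B4:  IN={b:-, d:0, e:-, f:0; rest ⊤}  OUT={b:-, d:+, e:-, f:0; rest ⊤}
  B5:  IN={b:-, d:+, e:-, f:0; rest ⊤}  OUT={b:-, d:+, e:-, f:0; rest ⊤}
  B6:  IN={b:-, d:+, e:-, f:0; rest ⊤}  OUT={b:-, d:-, e:-, f:0; rest ⊤}

Merge at B3: IN[B3] = OUT[B2] = {a: ⊤, b: ⊤, c: ⊤, d: 0, e: ⊤, f: 0}
Applying B3's transfer function to that IN value gives OUT[B3] (row B3 above).

Answer: {a: ⊤, b: -, c: ⊤, d: 0, e: -, f: 0}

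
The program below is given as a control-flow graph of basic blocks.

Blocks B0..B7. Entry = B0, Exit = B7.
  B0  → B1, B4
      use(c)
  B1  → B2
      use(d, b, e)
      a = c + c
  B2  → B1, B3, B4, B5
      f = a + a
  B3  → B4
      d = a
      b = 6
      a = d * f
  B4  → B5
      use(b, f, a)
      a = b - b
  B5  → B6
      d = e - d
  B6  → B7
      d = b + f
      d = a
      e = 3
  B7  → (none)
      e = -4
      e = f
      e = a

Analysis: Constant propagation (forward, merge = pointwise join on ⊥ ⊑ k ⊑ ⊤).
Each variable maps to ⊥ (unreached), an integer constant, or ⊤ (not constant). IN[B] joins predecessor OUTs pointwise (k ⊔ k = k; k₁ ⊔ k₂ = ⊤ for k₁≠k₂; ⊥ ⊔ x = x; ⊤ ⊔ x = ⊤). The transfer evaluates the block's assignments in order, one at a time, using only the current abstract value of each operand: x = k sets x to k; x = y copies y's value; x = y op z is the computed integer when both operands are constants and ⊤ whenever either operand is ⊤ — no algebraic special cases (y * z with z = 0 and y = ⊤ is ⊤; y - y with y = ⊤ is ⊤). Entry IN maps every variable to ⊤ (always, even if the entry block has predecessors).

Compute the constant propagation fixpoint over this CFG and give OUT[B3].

Answer: {a: ⊤, b: 6, c: ⊤, d: ⊤, e: ⊤, f: ⊤}

Working:
Converged values:
  B0: | IN=(all ⊤) | OUT=(all ⊤)
  B1: | IN=(all ⊤) | OUT=(all ⊤)
  B2: | IN=(all ⊤) | OUT=(all ⊤)
  B3: | IN=(all ⊤) | OUT={b:6; rest ⊤}
  B4: | IN=(all ⊤) | OUT=(all ⊤)
  B5: | IN=(all ⊤) | OUT=(all ⊤)
  B6: | IN=(all ⊤) | OUT={e:3; rest ⊤}
  B7: | IN={e:3; rest ⊤} | OUT=(all ⊤)

Merge at B3: IN[B3] = OUT[B2] = {a: ⊤, b: ⊤, c: ⊤, d: ⊤, e: ⊤, f: ⊤}
Applying B3's transfer function to that IN value gives OUT[B3] (row B3 above).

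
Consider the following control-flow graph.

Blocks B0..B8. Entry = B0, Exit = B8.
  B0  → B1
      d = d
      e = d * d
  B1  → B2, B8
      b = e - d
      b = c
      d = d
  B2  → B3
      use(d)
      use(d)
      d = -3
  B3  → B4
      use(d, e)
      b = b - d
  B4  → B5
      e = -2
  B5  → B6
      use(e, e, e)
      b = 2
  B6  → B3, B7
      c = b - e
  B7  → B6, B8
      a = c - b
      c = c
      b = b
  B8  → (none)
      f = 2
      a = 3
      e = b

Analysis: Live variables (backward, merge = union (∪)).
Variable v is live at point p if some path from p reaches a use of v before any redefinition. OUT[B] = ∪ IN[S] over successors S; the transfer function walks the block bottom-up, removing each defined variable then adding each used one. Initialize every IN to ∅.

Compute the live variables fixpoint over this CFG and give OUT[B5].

Answer: {b, d, e}

Trace:
Per-block solution:
  B0: | IN={c, d} | OUT={c, d, e}
  B1: | IN={c, d, e} | OUT={b, d, e}
  B2: | IN={b, d, e} | OUT={b, d, e}
  B3: | IN={b, d, e} | OUT={d}
  B4: | IN={d} | OUT={d, e}
  B5: | IN={d, e} | OUT={b, d, e}
  B6: | IN={b, d, e} | OUT={b, c, d, e}
  B7: | IN={b, c, d, e} | OUT={b, d, e}
  B8: | IN={b} | OUT={}

Merge at B5: OUT[B5] = IN[B6] = {b, d, e}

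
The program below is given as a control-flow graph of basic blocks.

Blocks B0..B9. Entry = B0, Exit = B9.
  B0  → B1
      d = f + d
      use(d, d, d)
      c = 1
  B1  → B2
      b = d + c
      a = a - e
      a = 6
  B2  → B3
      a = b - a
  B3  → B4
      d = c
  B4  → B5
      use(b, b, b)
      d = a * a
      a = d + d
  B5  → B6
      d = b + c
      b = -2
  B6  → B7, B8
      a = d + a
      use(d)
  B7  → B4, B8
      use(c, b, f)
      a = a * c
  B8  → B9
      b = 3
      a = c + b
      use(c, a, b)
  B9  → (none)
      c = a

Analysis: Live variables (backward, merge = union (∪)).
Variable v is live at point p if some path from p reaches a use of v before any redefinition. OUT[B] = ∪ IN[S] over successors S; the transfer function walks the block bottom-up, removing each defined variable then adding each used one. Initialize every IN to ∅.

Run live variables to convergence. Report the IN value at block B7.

Fixpoint table:
  B0: | IN={a, d, e, f} | OUT={a, c, d, e, f}
  B1: | IN={a, c, d, e, f} | OUT={a, b, c, f}
  B2: | IN={a, b, c, f} | OUT={a, b, c, f}
  B3: | IN={a, b, c, f} | OUT={a, b, c, f}
  B4: | IN={a, b, c, f} | OUT={a, b, c, f}
  B5: | IN={a, b, c, f} | OUT={a, b, c, d, f}
  B6: | IN={a, b, c, d, f} | OUT={a, b, c, f}
  B7: | IN={a, b, c, f} | OUT={a, b, c, f}
  B8: | IN={c} | OUT={a}
  B9: | IN={a} | OUT={}

Merge at B7: OUT[B7] = IN[B4] ⊔ IN[B8] = {a, b, c, f}
Applying B7's transfer function to that OUT value gives IN[B7] (row B7 above).

Answer: {a, b, c, f}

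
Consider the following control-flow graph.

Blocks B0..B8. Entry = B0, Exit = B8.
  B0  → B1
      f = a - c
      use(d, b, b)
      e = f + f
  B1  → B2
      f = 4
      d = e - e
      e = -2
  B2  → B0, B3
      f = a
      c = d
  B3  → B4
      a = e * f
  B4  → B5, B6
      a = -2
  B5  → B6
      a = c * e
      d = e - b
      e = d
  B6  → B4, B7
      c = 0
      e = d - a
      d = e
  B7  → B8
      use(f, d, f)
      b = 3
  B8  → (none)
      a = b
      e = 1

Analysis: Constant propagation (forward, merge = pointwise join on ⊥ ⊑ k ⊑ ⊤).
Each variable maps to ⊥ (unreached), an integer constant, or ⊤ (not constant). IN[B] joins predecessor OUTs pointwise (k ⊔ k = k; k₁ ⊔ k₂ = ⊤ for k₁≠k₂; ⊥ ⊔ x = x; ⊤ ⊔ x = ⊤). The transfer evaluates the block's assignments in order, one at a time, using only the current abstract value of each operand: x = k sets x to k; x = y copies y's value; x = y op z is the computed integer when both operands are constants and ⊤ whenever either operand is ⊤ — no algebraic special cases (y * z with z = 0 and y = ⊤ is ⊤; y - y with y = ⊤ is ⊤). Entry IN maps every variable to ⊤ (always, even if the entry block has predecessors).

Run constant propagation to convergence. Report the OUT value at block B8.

Answer: {a: 3, b: 3, c: 0, d: ⊤, e: 1, f: ⊤}

Derivation:
Converged values:
  B0: | IN=(all ⊤) | OUT=(all ⊤)
  B1: | IN=(all ⊤) | OUT={e:-2, f:4; rest ⊤}
  B2: | IN={e:-2, f:4; rest ⊤} | OUT={e:-2; rest ⊤}
  B3: | IN={e:-2; rest ⊤} | OUT={e:-2; rest ⊤}
  B4: | IN=(all ⊤) | OUT={a:-2; rest ⊤}
  B5: | IN={a:-2; rest ⊤} | OUT=(all ⊤)
  B6: | IN=(all ⊤) | OUT={c:0; rest ⊤}
  B7: | IN={c:0; rest ⊤} | OUT={b:3, c:0; rest ⊤}
  B8: | IN={b:3, c:0; rest ⊤} | OUT={a:3, b:3, c:0, e:1; rest ⊤}

Merge at B8: IN[B8] = OUT[B7] = {a: ⊤, b: 3, c: 0, d: ⊤, e: ⊤, f: ⊤}
Applying B8's transfer function to that IN value gives OUT[B8] (row B8 above).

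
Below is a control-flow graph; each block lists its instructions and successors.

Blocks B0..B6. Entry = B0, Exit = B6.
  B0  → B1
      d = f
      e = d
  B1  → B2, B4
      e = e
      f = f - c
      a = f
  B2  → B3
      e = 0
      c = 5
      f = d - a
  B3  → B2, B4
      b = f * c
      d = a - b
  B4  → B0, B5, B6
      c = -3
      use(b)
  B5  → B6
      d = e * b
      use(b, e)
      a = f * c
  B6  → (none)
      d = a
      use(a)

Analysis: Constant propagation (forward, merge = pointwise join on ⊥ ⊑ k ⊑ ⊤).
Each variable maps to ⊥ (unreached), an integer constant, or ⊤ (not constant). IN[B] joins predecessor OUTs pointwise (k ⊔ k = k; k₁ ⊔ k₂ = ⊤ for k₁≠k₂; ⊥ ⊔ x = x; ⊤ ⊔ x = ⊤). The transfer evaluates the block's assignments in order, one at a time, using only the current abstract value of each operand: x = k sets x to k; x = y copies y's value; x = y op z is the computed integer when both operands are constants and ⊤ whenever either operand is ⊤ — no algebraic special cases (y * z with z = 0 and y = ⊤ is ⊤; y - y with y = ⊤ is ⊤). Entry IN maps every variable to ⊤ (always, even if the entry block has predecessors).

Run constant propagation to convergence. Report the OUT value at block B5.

Fixpoint table:
  B0:   IN=(all ⊤)   OUT=(all ⊤)
  B1:   IN=(all ⊤)   OUT=(all ⊤)
  B2:   IN=(all ⊤)   OUT={c:5, e:0; rest ⊤}
  B3:   IN={c:5, e:0; rest ⊤}   OUT={c:5, e:0; rest ⊤}
  B4:   IN=(all ⊤)   OUT={c:-3; rest ⊤}
  B5:   IN={c:-3; rest ⊤}   OUT={c:-3; rest ⊤}
  B6:   IN={c:-3; rest ⊤}   OUT={c:-3; rest ⊤}

Merge at B5: IN[B5] = OUT[B4] = {a: ⊤, b: ⊤, c: -3, d: ⊤, e: ⊤, f: ⊤}
Applying B5's transfer function to that IN value gives OUT[B5] (row B5 above).

Answer: {a: ⊤, b: ⊤, c: -3, d: ⊤, e: ⊤, f: ⊤}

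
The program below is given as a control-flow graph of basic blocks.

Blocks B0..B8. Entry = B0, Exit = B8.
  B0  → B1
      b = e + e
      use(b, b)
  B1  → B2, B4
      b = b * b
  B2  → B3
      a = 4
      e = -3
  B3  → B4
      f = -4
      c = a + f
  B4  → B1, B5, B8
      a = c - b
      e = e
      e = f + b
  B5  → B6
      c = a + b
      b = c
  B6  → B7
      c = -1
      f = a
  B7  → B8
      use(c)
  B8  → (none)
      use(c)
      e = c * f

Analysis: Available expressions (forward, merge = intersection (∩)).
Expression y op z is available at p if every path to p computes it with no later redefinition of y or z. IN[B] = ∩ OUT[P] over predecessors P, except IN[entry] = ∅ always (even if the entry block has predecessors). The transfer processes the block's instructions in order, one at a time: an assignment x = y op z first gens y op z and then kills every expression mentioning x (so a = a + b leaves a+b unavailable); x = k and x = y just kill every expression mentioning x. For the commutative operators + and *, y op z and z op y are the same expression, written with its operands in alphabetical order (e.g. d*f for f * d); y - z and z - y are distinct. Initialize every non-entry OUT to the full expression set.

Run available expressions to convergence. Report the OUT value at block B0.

Answer: {e+e}

Trace:
Converged values:
  B0:   IN={}   OUT={e+e}
  B1:   IN={}   OUT={}
  B2:   IN={}   OUT={}
  B3:   IN={}   OUT={a+f}
  B4:   IN={}   OUT={b+f, c-b}
  B5:   IN={b+f, c-b}   OUT={}
  B6:   IN={}   OUT={}
  B7:   IN={}   OUT={}
  B8:   IN={}   OUT={c*f}

B0 is the boundary node: IN[B0] = {}
Applying B0's transfer function to that IN value gives OUT[B0] (row B0 above).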